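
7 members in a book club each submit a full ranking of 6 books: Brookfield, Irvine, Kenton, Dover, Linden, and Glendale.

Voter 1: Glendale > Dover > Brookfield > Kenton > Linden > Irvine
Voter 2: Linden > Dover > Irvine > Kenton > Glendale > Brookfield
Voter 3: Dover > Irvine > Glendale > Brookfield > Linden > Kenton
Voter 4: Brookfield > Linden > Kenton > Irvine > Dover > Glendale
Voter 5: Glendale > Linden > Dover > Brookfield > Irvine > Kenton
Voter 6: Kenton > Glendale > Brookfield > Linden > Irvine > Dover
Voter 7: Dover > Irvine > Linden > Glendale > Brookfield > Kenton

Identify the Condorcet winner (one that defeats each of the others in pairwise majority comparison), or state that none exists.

Head-to-head results (7 voters total):
Brookfield vs Irvine: Brookfield wins 4–3.
Brookfield vs Kenton: Brookfield wins 5–2.
Brookfield vs Dover: Dover wins 5–2.
Brookfield vs Linden: Brookfield wins 4–3.
Brookfield vs Glendale: Glendale wins 6–1.
Irvine vs Kenton: Irvine wins 4–3.
Irvine vs Dover: Dover wins 5–2.
Irvine vs Linden: Linden wins 5–2.
Irvine vs Glendale: Irvine wins 4–3.
Kenton vs Dover: Dover wins 5–2.
Kenton vs Linden: Linden wins 5–2.
Kenton vs Glendale: Glendale wins 4–3.
Dover vs Linden: Linden wins 4–3.
Dover vs Glendale: Dover wins 4–3.
Linden vs Glendale: Glendale wins 4–3.
No candidate beats all others: Brookfield beats Irvine beats Glendale beats Brookfield, a majority cycle.

No Condorcet winner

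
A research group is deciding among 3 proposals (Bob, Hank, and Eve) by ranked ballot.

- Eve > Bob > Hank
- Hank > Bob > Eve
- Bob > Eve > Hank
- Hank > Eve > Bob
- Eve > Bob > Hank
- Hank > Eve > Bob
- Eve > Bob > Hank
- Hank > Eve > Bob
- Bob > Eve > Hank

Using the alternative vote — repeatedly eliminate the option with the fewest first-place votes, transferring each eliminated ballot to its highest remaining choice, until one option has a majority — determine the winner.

Eve

Round 1: Hank 4, Eve 3, Bob 2. Bob has the fewest and is eliminated.
Round 2: Eve 5, Hank 4. Eve has a majority.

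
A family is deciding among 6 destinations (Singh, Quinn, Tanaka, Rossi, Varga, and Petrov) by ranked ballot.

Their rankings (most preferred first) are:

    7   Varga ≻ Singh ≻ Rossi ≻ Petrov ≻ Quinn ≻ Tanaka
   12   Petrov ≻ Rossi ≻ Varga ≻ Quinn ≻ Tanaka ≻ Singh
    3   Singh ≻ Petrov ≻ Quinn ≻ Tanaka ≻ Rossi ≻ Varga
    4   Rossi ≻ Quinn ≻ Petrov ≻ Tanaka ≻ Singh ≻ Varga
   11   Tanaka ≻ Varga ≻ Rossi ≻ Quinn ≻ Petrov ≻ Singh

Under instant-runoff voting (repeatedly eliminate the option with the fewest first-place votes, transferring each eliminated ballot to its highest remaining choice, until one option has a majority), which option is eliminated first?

Quinn

Round 1: Petrov 12, Tanaka 11, Varga 7, Rossi 4, Singh 3, Quinn 0. Quinn has the fewest and is eliminated.
Round 2: Petrov 12, Tanaka 11, Varga 7, Rossi 4, Singh 3. Singh has the fewest and is eliminated.
Round 3: Petrov 15, Tanaka 11, Varga 7, Rossi 4. Rossi has the fewest and is eliminated.
Round 4: Petrov 19, Tanaka 11, Varga 7. Petrov has a majority.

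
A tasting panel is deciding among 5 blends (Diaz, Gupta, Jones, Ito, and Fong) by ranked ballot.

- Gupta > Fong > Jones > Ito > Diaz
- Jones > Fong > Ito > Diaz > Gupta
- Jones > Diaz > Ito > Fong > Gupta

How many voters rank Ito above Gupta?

Ballots ranking Ito above Gupta: 2.
Ballots ranking Gupta above Ito: 1.
So 2 of 3 voters prefer Ito to Gupta.

2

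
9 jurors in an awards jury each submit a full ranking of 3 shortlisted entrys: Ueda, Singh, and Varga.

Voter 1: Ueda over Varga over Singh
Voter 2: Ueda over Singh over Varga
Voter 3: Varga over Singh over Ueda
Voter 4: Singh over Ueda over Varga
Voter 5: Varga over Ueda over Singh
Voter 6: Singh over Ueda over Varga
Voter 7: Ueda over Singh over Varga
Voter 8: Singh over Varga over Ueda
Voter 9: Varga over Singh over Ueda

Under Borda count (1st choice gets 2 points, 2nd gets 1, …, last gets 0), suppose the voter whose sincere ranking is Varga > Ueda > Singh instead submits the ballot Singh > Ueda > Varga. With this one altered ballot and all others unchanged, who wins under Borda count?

Singh

Borda totals with the altered ballot: Ueda 9, Singh 12, Varga 6.
The winner is unchanged: still Singh.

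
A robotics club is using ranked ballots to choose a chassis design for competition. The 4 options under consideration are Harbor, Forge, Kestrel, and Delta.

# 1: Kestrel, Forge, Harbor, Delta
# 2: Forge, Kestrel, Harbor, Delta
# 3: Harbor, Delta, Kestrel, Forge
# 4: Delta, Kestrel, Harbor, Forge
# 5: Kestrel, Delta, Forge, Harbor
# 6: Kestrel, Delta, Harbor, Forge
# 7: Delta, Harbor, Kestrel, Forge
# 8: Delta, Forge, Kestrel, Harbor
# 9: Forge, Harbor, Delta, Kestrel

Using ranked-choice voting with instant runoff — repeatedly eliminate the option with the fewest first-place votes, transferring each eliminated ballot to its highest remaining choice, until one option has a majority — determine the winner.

Delta

Round 1: Kestrel 3, Delta 3, Forge 2, Harbor 1. Harbor has the fewest and is eliminated.
Round 2: Delta 4, Kestrel 3, Forge 2. Forge has the fewest and is eliminated.
Round 3: Delta 5, Kestrel 4. Delta has a majority.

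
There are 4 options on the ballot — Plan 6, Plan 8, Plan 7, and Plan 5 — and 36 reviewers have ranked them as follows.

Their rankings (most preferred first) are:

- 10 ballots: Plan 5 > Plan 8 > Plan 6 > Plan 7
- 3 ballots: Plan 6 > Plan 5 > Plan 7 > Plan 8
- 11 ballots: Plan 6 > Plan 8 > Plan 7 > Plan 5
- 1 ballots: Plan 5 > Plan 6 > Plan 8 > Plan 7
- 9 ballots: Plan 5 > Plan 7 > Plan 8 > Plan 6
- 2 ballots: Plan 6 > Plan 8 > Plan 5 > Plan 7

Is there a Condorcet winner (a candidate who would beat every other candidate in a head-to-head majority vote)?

Yes

Head-to-head results (36 voters total):
Plan 6 vs Plan 8: Plan 8 wins 19–17.
Plan 6 vs Plan 7: Plan 6 wins 27–9.
Plan 6 vs Plan 5: Plan 5 wins 20–16.
Plan 8 vs Plan 7: Plan 8 wins 24–12.
Plan 8 vs Plan 5: Plan 5 wins 23–13.
Plan 7 vs Plan 5: Plan 5 wins 25–11.
Plan 5 beats each rival — Plan 6 (20–16), Plan 8 (23–13), Plan 7 (25–11) — so Plan 5 is the Condorcet winner.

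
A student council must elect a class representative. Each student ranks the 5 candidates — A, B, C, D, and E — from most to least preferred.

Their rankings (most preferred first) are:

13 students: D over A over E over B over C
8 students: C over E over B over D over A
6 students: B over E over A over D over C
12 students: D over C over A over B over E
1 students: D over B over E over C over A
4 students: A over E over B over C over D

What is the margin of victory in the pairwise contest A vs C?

2

Ballots ranking A above C: 13+6+4 = 23.
Ballots ranking C above A: 8+12+1 = 21.
A wins 23–21, a margin of 2.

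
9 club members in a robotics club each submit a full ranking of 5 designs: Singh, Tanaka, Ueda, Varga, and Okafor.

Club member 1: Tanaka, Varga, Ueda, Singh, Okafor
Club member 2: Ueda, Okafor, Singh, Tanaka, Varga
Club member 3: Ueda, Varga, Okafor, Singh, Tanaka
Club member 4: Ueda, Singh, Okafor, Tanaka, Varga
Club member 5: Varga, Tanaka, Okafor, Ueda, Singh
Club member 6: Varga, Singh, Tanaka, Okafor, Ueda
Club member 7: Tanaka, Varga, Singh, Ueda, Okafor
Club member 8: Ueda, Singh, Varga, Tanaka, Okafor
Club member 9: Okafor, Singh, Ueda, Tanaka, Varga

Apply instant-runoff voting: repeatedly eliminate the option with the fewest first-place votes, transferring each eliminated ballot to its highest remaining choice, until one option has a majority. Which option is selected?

Ueda

Round 1: Ueda 4, Tanaka 2, Varga 2, Okafor 1, Singh 0. Singh has the fewest and is eliminated.
Round 2: Ueda 4, Tanaka 2, Varga 2, Okafor 1. Okafor has the fewest and is eliminated.
Round 3: Ueda 5, Tanaka 2, Varga 2. Ueda has a majority.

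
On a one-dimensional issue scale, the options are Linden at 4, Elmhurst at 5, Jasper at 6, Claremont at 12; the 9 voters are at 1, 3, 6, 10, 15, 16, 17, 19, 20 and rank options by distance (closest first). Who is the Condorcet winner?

With single-peaked preferences on a line, the Condorcet winner is the candidate closest to the median voter.
The median voter (position 15) is closest to Claremont at 12.
Check: Claremont vs Linden — voters closer to Claremont: 6 of 9.

Claremont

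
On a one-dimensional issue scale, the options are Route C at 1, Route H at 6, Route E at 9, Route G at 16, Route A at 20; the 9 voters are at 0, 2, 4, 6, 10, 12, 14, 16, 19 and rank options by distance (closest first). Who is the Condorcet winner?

Route E

With single-peaked preferences on a line, the Condorcet winner is the candidate closest to the median voter.
The median voter (position 10) is closest to Route E at 9.
Check: Route E vs Route H — voters closer to Route E: 5 of 9.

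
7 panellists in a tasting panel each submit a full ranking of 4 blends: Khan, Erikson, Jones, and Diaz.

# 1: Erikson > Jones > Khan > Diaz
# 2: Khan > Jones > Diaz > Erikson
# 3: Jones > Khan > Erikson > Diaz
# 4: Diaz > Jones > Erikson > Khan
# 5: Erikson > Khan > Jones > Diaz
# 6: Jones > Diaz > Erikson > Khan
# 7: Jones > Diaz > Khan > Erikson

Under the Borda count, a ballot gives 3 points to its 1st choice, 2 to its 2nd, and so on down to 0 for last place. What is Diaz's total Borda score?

Borda scores:
  Khan: 1 + 3 + 2 + 0 + 2 + 0 + 1 = 9
  Erikson: 3 + 0 + 1 + 1 + 3 + 1 + 0 = 9
  Jones: 2 + 2 + 3 + 2 + 1 + 3 + 3 = 16
  Diaz: 0 + 1 + 0 + 3 + 0 + 2 + 2 = 8

8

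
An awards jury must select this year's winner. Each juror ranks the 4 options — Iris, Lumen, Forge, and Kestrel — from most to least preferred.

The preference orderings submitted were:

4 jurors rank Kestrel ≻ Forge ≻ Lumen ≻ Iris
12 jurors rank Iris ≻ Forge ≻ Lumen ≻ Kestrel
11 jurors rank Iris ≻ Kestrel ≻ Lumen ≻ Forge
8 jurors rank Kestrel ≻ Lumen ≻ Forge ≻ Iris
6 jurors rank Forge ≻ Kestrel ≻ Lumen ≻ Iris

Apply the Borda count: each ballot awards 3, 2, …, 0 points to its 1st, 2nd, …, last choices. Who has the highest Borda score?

Kestrel

Borda scores:
  Iris: 4·0 + 12·3 + 11·3 + 8·0 + 6·0 = 69
  Lumen: 4·1 + 12·1 + 11·1 + 8·2 + 6·1 = 49
  Forge: 4·2 + 12·2 + 11·0 + 8·1 + 6·3 = 58
  Kestrel: 4·3 + 12·0 + 11·2 + 8·3 + 6·2 = 70
Kestrel has the highest total.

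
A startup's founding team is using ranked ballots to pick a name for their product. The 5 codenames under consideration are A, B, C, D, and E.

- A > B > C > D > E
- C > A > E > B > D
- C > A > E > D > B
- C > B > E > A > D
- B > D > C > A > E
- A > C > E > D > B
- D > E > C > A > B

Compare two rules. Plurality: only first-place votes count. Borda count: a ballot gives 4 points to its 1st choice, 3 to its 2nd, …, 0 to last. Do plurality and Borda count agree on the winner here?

Yes

Plurality first-place counts: A 2, B 1, C 3, D 1, E 0 → C.
Borda totals: A 17, B 11, C 21, D 10, E 11 → C.
The two rules agree on C.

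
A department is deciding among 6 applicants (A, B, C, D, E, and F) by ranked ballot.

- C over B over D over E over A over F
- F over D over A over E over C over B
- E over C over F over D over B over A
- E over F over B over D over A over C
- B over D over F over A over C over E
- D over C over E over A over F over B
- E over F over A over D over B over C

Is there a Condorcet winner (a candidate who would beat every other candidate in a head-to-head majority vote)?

No

Head-to-head results (7 voters total):
A vs B: B wins 4–3.
A vs C: A wins 4–3.
A vs D: D wins 6–1.
A vs E: E wins 5–2.
A vs F: F wins 5–2.
B vs C: C wins 4–3.
B vs D: D wins 4–3.
B vs E: E wins 5–2.
B vs F: F wins 5–2.
C vs D: D wins 5–2.
C vs E: E wins 4–3.
C vs F: F wins 4–3.
D vs E: D wins 4–3.
D vs F: F wins 4–3.
E vs F: E wins 5–2.
No candidate beats all others: A beats C beats B beats A, a majority cycle.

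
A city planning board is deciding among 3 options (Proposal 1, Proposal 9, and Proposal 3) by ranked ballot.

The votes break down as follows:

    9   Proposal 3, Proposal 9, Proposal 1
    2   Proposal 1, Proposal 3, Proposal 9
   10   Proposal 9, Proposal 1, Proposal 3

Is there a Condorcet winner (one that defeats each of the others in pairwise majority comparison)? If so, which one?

There is no Condorcet winner

Head-to-head results (21 voters total):
Proposal 1 vs Proposal 9: Proposal 9 wins 19–2.
Proposal 1 vs Proposal 3: Proposal 1 wins 12–9.
Proposal 9 vs Proposal 3: Proposal 3 wins 11–10.
No candidate beats all others: Proposal 1 beats Proposal 3 beats Proposal 9 beats Proposal 1, a majority cycle.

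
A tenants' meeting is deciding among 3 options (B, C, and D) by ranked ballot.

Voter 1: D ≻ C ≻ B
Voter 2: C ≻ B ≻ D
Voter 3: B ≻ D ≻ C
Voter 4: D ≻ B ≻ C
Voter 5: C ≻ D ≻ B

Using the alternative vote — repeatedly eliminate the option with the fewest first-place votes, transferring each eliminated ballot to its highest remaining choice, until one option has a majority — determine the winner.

D

Round 1: C 2, D 2, B 1. B has the fewest and is eliminated.
Round 2: D 3, C 2. D has a majority.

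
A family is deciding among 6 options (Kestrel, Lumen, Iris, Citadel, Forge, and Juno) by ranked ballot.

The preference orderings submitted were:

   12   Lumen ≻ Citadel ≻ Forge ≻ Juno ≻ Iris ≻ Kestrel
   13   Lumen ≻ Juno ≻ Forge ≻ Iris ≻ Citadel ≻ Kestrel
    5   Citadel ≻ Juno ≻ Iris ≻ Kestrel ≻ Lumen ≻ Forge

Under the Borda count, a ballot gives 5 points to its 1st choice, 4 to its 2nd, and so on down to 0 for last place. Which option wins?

Borda scores:
  Kestrel: 12·0 + 13·0 + 5·2 = 10
  Lumen: 12·5 + 13·5 + 5·1 = 130
  Iris: 12·1 + 13·2 + 5·3 = 53
  Citadel: 12·4 + 13·1 + 5·5 = 86
  Forge: 12·3 + 13·3 + 5·0 = 75
  Juno: 12·2 + 13·4 + 5·4 = 96
Lumen has the highest total.

Lumen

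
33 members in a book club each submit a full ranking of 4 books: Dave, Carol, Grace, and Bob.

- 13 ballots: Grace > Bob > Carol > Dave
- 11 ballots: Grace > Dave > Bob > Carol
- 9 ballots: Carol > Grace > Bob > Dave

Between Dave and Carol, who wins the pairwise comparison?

Ballots ranking Dave above Carol: 11.
Ballots ranking Carol above Dave: 13+9 = 22.
Carol wins the head-to-head, 22–11.

Carol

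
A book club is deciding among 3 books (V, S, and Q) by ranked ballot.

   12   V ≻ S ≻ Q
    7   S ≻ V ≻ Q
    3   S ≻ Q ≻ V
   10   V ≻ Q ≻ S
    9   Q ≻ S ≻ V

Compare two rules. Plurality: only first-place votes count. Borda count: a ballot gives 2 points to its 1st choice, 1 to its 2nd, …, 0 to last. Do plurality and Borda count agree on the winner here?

Yes

Plurality first-place counts: V 22, S 10, Q 9 → V.
Borda totals: V 51, S 41, Q 31 → V.
The two rules agree on V.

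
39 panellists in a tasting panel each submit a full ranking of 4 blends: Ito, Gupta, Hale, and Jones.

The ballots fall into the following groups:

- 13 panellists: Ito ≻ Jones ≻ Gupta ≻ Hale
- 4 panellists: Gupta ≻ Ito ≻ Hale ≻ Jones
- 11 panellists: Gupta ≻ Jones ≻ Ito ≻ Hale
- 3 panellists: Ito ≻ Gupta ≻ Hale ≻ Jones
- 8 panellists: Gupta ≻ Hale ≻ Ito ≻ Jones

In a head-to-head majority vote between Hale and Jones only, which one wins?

Ballots ranking Hale above Jones: 4+3+8 = 15.
Ballots ranking Jones above Hale: 13+11 = 24.
Jones wins the head-to-head, 24–15.

Jones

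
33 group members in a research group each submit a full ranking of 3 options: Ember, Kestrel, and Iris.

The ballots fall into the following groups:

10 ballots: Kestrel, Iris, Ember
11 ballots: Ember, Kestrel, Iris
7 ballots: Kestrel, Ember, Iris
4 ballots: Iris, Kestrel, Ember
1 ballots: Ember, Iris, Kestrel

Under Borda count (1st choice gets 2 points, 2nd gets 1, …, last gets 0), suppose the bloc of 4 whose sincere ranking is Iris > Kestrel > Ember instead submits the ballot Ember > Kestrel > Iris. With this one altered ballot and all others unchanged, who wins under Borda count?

Borda totals with the altered ballot: Ember 39, Kestrel 49, Iris 11.
The winner is unchanged: still Kestrel.

Kestrel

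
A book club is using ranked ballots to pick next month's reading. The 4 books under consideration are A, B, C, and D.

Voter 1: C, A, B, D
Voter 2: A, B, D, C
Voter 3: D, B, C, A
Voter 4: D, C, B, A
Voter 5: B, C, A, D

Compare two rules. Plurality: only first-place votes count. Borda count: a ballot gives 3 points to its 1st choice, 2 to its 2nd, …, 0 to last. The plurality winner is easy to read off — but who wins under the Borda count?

B

Plurality first-place counts: A 1, B 1, C 1, D 2 → D.
Borda totals: A 6, B 9, C 8, D 7 → B.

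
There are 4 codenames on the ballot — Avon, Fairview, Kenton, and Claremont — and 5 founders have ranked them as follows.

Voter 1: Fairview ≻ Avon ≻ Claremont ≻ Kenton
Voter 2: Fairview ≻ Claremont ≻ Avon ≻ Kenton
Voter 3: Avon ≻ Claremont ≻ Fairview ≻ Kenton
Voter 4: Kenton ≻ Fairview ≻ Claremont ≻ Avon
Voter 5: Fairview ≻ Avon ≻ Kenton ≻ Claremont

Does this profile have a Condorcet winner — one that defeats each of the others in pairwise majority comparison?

Head-to-head results (5 voters total):
Avon vs Fairview: Fairview wins 4–1.
Avon vs Kenton: Avon wins 4–1.
Avon vs Claremont: Avon wins 3–2.
Fairview vs Kenton: Fairview wins 4–1.
Fairview vs Claremont: Fairview wins 4–1.
Kenton vs Claremont: Claremont wins 3–2.
Fairview beats each rival — Avon (4–1), Kenton (4–1), Claremont (4–1) — so Fairview is the Condorcet winner.

Yes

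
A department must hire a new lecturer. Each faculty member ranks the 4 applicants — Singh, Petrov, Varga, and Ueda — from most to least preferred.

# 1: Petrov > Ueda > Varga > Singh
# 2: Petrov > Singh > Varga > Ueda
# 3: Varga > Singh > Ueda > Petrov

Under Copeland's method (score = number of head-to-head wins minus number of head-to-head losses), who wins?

Petrov

Pairwise results:
  Singh vs Petrov: Petrov wins 2–1.
  Singh vs Varga: Varga wins 2–1.
  Singh vs Ueda: Singh wins 2–1.
  Petrov vs Varga: Petrov wins 2–1.
  Petrov vs Ueda: Petrov wins 2–1.
  Varga vs Ueda: Varga wins 2–1.
Copeland scores (wins − losses):
  Singh: 1 − 2 = -1
  Petrov: 3 − 0 = 3
  Varga: 2 − 1 = 1
  Ueda: 0 − 3 = -3
Petrov has the best Copeland score.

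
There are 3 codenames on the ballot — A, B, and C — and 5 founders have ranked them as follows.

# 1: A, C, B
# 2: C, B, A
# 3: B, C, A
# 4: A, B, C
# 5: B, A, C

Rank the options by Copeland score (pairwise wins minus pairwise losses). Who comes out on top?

Pairwise results:
  A vs B: B wins 3–2.
  A vs C: A wins 3–2.
  B vs C: B wins 3–2.
Copeland scores (wins − losses):
  A: 1 − 1 = 0
  B: 2 − 0 = 2
  C: 0 − 2 = -2
B has the best Copeland score.

B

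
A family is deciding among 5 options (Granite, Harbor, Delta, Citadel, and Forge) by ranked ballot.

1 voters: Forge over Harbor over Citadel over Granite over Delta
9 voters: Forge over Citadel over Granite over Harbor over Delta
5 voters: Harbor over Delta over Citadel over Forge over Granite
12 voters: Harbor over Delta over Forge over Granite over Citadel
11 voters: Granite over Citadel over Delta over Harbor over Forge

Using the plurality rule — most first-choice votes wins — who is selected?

First-place vote totals:
  Granite: 11
  Harbor: 17
  Delta: 0
  Citadel: 0
  Forge: 10
Harbor has the most first-place votes.

Harbor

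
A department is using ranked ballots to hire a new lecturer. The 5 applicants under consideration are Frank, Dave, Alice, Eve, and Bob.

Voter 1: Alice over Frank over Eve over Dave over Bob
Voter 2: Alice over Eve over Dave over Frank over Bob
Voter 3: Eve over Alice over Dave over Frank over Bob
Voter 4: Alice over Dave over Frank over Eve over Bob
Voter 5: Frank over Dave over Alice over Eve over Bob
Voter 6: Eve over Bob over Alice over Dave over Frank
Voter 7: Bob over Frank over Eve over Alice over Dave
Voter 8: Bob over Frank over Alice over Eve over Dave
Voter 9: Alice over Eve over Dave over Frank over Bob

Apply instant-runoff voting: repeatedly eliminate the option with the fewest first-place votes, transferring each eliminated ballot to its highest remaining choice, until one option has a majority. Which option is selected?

Round 1: Alice 4, Eve 2, Bob 2, Frank 1, Dave 0. Dave has the fewest and is eliminated.
Round 2: Alice 4, Eve 2, Bob 2, Frank 1. Frank has the fewest and is eliminated.
Round 3: Alice 5, Eve 2, Bob 2. Alice has a majority.

Alice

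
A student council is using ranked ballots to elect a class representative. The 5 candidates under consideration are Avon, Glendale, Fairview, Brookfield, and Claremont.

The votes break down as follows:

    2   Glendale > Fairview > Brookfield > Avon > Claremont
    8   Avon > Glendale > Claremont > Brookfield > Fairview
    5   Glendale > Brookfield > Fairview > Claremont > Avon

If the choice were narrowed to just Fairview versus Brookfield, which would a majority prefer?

Brookfield

Ballots ranking Fairview above Brookfield: 2.
Ballots ranking Brookfield above Fairview: 8+5 = 13.
Brookfield wins the head-to-head, 13–2.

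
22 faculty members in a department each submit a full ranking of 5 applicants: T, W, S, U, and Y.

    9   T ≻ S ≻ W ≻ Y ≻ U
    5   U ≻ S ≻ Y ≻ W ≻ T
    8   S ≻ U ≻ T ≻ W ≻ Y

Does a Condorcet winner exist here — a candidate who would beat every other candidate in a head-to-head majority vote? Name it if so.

Head-to-head results (22 voters total):
T vs W: T wins 17–5.
T vs S: S wins 13–9.
T vs U: U wins 13–9.
T vs Y: T wins 17–5.
W vs S: S wins 22–0.
W vs U: U wins 13–9.
W vs Y: W wins 17–5.
S vs U: S wins 17–5.
S vs Y: S wins 22–0.
U vs Y: U wins 13–9.
S beats each rival — T (13–9), W (22–0), U (17–5), Y (22–0) — so S is the Condorcet winner.

S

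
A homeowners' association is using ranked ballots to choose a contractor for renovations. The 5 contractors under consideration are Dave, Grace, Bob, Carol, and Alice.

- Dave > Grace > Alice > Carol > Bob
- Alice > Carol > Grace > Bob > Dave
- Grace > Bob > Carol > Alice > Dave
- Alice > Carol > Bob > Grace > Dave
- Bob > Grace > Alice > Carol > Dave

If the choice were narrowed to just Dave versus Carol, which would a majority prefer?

Ballots ranking Dave above Carol: 1.
Ballots ranking Carol above Dave: 4.
Carol wins the head-to-head, 4–1.

Carol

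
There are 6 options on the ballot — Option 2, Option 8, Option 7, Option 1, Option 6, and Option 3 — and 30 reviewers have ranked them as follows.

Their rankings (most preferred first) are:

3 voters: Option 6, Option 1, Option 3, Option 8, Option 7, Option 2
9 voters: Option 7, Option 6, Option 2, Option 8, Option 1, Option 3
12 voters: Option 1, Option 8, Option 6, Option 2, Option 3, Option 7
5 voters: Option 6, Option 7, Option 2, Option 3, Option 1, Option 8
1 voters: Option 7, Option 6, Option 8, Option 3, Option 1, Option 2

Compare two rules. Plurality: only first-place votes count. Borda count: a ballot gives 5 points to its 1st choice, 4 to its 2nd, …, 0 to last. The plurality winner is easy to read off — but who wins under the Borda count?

Plurality first-place counts: Option 2 0, Option 8 0, Option 7 10, Option 1 12, Option 6 8, Option 3 0 → Option 1.
Borda totals: Option 2 66, Option 8 75, Option 7 73, Option 1 87, Option 6 116, Option 3 33 → Option 6.

Option 6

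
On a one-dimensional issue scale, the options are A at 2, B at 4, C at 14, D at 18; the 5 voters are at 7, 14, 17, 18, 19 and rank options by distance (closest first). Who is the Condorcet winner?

D

With single-peaked preferences on a line, the Condorcet winner is the candidate closest to the median voter.
The median voter (position 17) is closest to D at 18.
Check: D vs A — voters closer to D: 4 of 5.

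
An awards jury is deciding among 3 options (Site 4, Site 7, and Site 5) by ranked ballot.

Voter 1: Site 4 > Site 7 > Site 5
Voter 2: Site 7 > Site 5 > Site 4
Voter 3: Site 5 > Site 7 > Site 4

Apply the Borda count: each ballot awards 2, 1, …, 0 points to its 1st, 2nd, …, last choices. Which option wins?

Site 7

Borda scores:
  Site 4: 2 + 0 + 0 = 2
  Site 7: 1 + 2 + 1 = 4
  Site 5: 0 + 1 + 2 = 3
Site 7 has the highest total.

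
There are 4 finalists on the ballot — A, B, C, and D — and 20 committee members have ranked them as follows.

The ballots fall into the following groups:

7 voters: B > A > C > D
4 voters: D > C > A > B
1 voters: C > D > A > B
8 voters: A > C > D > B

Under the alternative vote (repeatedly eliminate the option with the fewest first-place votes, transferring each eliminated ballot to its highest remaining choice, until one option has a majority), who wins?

A

Round 1: A 8, B 7, D 4, C 1. C has the fewest and is eliminated.
Round 2: A 8, B 7, D 5. D has the fewest and is eliminated.
Round 3: A 13, B 7. A has a majority.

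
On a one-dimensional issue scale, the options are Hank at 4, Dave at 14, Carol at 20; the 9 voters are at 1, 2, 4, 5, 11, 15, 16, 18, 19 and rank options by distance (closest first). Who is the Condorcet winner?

With single-peaked preferences on a line, the Condorcet winner is the candidate closest to the median voter.
The median voter (position 11) is closest to Dave at 14.
Check: Dave vs Carol — voters closer to Dave: 7 of 9.

Dave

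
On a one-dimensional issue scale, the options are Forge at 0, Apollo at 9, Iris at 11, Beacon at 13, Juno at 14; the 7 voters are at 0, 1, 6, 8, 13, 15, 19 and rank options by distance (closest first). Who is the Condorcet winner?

Apollo

With single-peaked preferences on a line, the Condorcet winner is the candidate closest to the median voter.
The median voter (position 8) is closest to Apollo at 9.
Check: Apollo vs Juno — voters closer to Apollo: 4 of 7.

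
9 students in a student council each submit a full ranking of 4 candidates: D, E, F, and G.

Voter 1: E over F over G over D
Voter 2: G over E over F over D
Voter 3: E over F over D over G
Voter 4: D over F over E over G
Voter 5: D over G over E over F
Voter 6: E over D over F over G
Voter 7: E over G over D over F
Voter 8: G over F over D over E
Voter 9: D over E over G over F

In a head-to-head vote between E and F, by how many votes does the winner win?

Ballots ranking E above F: 7.
Ballots ranking F above E: 2.
E wins 7–2, a margin of 5.

5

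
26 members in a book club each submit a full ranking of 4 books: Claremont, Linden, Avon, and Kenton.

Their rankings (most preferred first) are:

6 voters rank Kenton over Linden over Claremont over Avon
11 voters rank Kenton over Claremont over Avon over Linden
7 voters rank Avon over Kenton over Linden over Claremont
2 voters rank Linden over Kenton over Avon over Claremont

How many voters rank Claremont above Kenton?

Ballots ranking Claremont above Kenton: 0.
Ballots ranking Kenton above Claremont: 6+11+7+2 = 26.
So 0 of 26 voters prefer Claremont to Kenton.

0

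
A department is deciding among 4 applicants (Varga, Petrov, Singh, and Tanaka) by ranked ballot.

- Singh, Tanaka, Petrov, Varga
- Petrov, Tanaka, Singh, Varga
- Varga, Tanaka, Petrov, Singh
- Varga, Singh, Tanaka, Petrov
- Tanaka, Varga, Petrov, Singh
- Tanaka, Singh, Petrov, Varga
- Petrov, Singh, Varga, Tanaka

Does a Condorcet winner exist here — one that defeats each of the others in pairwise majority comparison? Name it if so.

Tanaka

Head-to-head results (7 voters total):
Varga vs Petrov: Petrov wins 4–3.
Varga vs Singh: Singh wins 4–3.
Varga vs Tanaka: Tanaka wins 4–3.
Petrov vs Singh: Petrov wins 4–3.
Petrov vs Tanaka: Tanaka wins 5–2.
Singh vs Tanaka: Tanaka wins 4–3.
Tanaka beats each rival — Varga (4–3), Petrov (5–2), Singh (4–3) — so Tanaka is the Condorcet winner.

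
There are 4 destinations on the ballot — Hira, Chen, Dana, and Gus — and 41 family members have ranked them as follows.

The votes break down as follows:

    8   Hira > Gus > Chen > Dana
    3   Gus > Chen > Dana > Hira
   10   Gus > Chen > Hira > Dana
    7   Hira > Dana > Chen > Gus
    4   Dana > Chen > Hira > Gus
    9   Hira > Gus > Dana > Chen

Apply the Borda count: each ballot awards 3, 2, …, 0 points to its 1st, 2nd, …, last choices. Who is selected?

Borda scores:
  Hira: 8·3 + 3·0 + 10·1 + 7·3 + 4·1 + 9·3 = 86
  Chen: 8·1 + 3·2 + 10·2 + 7·1 + 4·2 + 9·0 = 49
  Dana: 8·0 + 3·1 + 10·0 + 7·2 + 4·3 + 9·1 = 38
  Gus: 8·2 + 3·3 + 10·3 + 7·0 + 4·0 + 9·2 = 73
Hira has the highest total.

Hira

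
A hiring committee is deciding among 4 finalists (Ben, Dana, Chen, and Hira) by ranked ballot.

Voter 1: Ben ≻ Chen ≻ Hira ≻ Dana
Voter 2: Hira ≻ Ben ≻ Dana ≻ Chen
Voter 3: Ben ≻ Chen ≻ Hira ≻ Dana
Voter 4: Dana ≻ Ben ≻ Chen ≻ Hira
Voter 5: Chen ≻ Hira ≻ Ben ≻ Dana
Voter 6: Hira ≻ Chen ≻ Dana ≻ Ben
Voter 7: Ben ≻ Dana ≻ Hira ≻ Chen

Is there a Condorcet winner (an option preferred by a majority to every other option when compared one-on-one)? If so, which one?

Head-to-head results (7 voters total):
Ben vs Dana: Ben wins 5–2.
Ben vs Chen: Ben wins 5–2.
Ben vs Hira: Ben wins 4–3.
Dana vs Chen: Chen wins 4–3.
Dana vs Hira: Hira wins 5–2.
Chen vs Hira: Chen wins 4–3.
Ben beats each rival — Dana (5–2), Chen (5–2), Hira (4–3) — so Ben is the Condorcet winner.

Ben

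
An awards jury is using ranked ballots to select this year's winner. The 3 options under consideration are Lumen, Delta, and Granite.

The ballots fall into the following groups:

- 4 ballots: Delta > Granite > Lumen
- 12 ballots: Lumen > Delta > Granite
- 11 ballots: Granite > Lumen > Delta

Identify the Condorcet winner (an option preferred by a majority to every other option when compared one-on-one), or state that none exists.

No Condorcet winner

Head-to-head results (27 voters total):
Lumen vs Delta: Lumen wins 23–4.
Lumen vs Granite: Granite wins 15–12.
Delta vs Granite: Delta wins 16–11.
No candidate beats all others: Lumen beats Delta beats Granite beats Lumen, a majority cycle.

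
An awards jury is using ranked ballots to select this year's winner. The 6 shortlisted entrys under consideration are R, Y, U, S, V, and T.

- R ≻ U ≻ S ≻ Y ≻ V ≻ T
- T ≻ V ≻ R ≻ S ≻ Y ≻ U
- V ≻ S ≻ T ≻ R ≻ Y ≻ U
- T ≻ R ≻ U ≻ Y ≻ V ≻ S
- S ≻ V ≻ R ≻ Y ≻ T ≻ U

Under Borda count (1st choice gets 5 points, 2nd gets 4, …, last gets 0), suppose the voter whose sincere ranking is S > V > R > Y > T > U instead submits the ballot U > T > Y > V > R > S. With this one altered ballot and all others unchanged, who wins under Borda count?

Borda totals with the altered ballot: R 15, Y 9, U 12, S 9, V 13, T 17.
The switch changes the winner from R to T.

T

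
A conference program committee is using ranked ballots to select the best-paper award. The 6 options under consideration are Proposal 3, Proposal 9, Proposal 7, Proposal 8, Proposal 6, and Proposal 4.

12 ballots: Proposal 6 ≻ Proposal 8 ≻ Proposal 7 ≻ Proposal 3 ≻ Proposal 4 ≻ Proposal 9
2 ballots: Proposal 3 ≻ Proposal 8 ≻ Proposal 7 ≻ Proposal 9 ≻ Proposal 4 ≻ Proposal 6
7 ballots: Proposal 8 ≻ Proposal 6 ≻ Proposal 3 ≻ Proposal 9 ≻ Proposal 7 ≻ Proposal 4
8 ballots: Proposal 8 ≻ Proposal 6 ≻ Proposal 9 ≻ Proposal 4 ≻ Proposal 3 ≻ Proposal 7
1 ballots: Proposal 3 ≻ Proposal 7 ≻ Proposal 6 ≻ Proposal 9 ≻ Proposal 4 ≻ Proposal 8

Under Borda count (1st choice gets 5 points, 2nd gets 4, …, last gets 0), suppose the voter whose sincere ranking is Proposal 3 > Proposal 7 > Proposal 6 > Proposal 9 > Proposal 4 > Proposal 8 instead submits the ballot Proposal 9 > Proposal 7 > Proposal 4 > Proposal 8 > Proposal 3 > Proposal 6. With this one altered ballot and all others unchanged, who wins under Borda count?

Proposal 8

Borda totals with the altered ballot: Proposal 3 64, Proposal 9 47, Proposal 7 53, Proposal 8 133, Proposal 6 120, Proposal 4 33.
The winner is unchanged: still Proposal 8.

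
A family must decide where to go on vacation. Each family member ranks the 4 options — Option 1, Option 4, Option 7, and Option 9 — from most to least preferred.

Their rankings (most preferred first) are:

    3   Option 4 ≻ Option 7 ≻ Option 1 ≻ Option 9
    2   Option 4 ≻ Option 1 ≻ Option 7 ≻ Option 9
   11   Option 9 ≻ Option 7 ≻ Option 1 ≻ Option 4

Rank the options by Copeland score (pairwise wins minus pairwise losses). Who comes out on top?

Option 9

Pairwise results:
  Option 1 vs Option 4: Option 1 wins 11–5.
  Option 1 vs Option 7: Option 7 wins 14–2.
  Option 1 vs Option 9: Option 9 wins 11–5.
  Option 4 vs Option 7: Option 7 wins 11–5.
  Option 4 vs Option 9: Option 9 wins 11–5.
  Option 7 vs Option 9: Option 9 wins 11–5.
Copeland scores (wins − losses):
  Option 1: 1 − 2 = -1
  Option 4: 0 − 3 = -3
  Option 7: 2 − 1 = 1
  Option 9: 3 − 0 = 3
Option 9 has the best Copeland score.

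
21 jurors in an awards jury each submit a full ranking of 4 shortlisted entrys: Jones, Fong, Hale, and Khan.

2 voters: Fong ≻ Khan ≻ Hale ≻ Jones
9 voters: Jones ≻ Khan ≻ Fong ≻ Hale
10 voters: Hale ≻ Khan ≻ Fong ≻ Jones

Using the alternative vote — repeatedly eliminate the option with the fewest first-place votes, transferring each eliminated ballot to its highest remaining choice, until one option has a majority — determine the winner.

Hale

Round 1: Hale 10, Jones 9, Fong 2, Khan 0. Khan has the fewest and is eliminated.
Round 2: Hale 10, Jones 9, Fong 2. Fong has the fewest and is eliminated.
Round 3: Hale 12, Jones 9. Hale has a majority.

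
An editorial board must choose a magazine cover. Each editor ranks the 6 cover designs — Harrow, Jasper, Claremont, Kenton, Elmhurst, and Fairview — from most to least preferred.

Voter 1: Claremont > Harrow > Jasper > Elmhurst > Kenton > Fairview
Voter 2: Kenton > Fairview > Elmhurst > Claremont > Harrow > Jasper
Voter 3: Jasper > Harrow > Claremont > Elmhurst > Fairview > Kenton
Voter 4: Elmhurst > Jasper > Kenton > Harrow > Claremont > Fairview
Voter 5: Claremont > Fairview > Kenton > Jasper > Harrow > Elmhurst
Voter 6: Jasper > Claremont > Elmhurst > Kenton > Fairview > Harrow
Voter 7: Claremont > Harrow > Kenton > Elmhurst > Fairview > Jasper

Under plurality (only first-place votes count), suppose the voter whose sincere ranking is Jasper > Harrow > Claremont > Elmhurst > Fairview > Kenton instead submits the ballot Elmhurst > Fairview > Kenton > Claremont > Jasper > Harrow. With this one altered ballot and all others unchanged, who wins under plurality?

First-place totals with the altered ballot: Harrow 0, Jasper 1, Claremont 3, Kenton 1, Elmhurst 2, Fairview 0.
The winner is unchanged: still Claremont.

Claremont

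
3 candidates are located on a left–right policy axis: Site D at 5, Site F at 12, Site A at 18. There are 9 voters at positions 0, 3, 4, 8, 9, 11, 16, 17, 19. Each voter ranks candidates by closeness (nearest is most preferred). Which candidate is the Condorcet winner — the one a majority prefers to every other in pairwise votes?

Site F

With single-peaked preferences on a line, the Condorcet winner is the candidate closest to the median voter.
The median voter (position 9) is closest to Site F at 12.
Check: Site F vs Site A — voters closer to Site F: 6 of 9.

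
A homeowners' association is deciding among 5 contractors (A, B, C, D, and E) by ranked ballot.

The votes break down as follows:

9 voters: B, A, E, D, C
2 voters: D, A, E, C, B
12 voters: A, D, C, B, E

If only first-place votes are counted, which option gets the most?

A

First-place vote totals:
  A: 12
  B: 9
  C: 0
  D: 2
  E: 0
A has the most first-place votes.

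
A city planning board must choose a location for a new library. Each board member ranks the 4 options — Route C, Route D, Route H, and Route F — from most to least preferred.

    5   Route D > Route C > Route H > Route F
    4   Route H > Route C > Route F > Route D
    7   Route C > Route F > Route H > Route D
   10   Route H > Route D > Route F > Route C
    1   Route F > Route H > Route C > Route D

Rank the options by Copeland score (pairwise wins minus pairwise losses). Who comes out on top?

Route H

Pairwise results:
  Route C vs Route D: Route D wins 15–12.
  Route C vs Route H: Route H wins 15–12.
  Route C vs Route F: Route C wins 16–11.
  Route D vs Route H: Route H wins 22–5.
  Route D vs Route F: Route D wins 15–12.
  Route H vs Route F: Route H wins 19–8.
Copeland scores (wins − losses):
  Route C: 1 − 2 = -1
  Route D: 2 − 1 = 1
  Route H: 3 − 0 = 3
  Route F: 0 − 3 = -3
Route H has the best Copeland score.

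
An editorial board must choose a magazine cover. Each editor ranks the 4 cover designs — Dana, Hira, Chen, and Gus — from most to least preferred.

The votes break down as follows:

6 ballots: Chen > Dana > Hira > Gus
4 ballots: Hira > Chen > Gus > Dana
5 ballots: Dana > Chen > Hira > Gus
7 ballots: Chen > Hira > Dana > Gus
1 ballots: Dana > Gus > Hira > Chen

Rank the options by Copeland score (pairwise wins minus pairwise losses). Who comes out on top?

Chen

Pairwise results:
  Dana vs Hira: Dana wins 12–11.
  Dana vs Chen: Chen wins 17–6.
  Dana vs Gus: Dana wins 19–4.
  Hira vs Chen: Chen wins 18–5.
  Hira vs Gus: Hira wins 22–1.
  Chen vs Gus: Chen wins 22–1.
Copeland scores (wins − losses):
  Dana: 2 − 1 = 1
  Hira: 1 − 2 = -1
  Chen: 3 − 0 = 3
  Gus: 0 − 3 = -3
Chen has the best Copeland score.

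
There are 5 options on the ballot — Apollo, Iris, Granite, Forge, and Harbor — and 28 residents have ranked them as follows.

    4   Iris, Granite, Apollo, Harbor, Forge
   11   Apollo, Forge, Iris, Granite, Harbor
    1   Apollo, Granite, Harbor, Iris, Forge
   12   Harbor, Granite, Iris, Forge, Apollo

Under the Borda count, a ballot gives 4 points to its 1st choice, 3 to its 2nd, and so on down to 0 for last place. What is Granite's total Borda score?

Borda scores:
  Apollo: 4·2 + 11·4 + 4 + 12·0 = 56
  Iris: 4·4 + 11·2 + 1 + 12·2 = 63
  Granite: 4·3 + 11·1 + 3 + 12·3 = 62
  Forge: 4·0 + 11·3 + 0 + 12·1 = 45
  Harbor: 4·1 + 11·0 + 2 + 12·4 = 54

62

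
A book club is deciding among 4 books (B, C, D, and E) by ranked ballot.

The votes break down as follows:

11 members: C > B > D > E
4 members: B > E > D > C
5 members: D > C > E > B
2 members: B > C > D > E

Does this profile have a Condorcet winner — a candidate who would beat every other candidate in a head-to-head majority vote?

Yes

Head-to-head results (22 voters total):
B vs C: C wins 16–6.
B vs D: B wins 17–5.
B vs E: B wins 17–5.
C vs D: C wins 13–9.
C vs E: C wins 18–4.
D vs E: D wins 18–4.
C beats each rival — B (16–6), D (13–9), E (18–4) — so C is the Condorcet winner.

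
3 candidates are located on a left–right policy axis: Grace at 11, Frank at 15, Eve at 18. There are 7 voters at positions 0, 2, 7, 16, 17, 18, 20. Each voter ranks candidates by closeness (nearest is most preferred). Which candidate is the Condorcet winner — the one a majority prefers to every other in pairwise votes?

With single-peaked preferences on a line, the Condorcet winner is the candidate closest to the median voter.
The median voter (position 16) is closest to Frank at 15.
Check: Frank vs Grace — voters closer to Frank: 4 of 7.

Frank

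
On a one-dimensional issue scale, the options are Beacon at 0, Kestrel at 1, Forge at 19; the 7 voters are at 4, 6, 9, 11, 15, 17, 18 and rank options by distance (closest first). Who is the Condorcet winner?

Forge

With single-peaked preferences on a line, the Condorcet winner is the candidate closest to the median voter.
The median voter (position 11) is closest to Forge at 19.
Check: Forge vs Kestrel — voters closer to Forge: 4 of 7.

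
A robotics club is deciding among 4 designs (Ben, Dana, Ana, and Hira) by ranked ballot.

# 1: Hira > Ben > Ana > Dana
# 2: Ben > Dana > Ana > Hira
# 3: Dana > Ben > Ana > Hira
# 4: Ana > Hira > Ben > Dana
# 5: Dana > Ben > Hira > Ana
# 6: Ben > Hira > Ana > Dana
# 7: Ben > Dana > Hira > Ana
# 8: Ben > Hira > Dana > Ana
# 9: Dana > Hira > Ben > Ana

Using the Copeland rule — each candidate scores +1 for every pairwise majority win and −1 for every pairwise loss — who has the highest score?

Pairwise results:
  Ben vs Dana: Ben wins 6–3.
  Ben vs Ana: Ben wins 8–1.
  Ben vs Hira: Ben wins 6–3.
  Dana vs Ana: Dana wins 6–3.
  Dana vs Hira: Dana wins 5–4.
  Ana vs Hira: Hira wins 6–3.
Copeland scores (wins − losses):
  Ben: 3 − 0 = 3
  Dana: 2 − 1 = 1
  Ana: 0 − 3 = -3
  Hira: 1 − 2 = -1
Ben has the best Copeland score.

Ben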